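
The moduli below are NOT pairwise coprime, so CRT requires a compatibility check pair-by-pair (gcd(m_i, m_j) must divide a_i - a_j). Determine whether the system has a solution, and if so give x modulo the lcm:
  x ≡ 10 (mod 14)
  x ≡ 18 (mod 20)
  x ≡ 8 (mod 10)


Moduli 14, 20, 10 are not pairwise coprime, so CRT works modulo lcm(m_i) when all pairwise compatibility conditions hold.
Pairwise compatibility: gcd(m_i, m_j) must divide a_i - a_j for every pair.
Merge one congruence at a time:
  Start: x ≡ 10 (mod 14).
  Combine with x ≡ 18 (mod 20): gcd(14, 20) = 2; 18 - 10 = 8, which IS divisible by 2, so compatible.
    Write x = 10 + 14·t and substitute into x ≡ 18 (mod 20): 14·t ≡ 18 − 10 = 8 (mod 20).
    Divide the congruence (and modulus) by g = 2: 7·t ≡ 4 (mod 10).
    The inverse of 7 mod 10 is 3 (since 7·3 = 21 = 2·10 + 1), so t ≡ 3·4 = 12 ≡ 2 (mod 10).
    Then x = 10 + 14·2 = 38, valid modulo lcm(14, 20) = 140: x ≡ 38 (mod 140).
  Combine with x ≡ 8 (mod 10): gcd(140, 10) = 10; 8 - 38 = -30, which IS divisible by 10, so compatible.
    Write x = 38 + 140·t and substitute into x ≡ 8 (mod 10): 140·t ≡ 8 − 38 = -30 (mod 10).
    Divide the congruence (and modulus) by g = 10: 14·t ≡ -3 (mod 1).
    Modulo 1 every t works; take t = 0.
    Then x = 38 + 140·0 = 38, valid modulo lcm(140, 10) = 140: x ≡ 38 (mod 140).
Verify: 38 mod 14 = 10, 38 mod 20 = 18, 38 mod 10 = 8.

x ≡ 38 (mod 140).


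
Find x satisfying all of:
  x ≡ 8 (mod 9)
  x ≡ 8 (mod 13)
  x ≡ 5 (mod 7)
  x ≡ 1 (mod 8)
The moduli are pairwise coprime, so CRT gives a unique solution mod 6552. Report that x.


Product of moduli M = 9 · 13 · 7 · 8 = 6552.
Merge one congruence at a time:
  Start: x ≡ 8 (mod 9).
  Combine with x ≡ 8 (mod 13); new modulus lcm = 117.
    Write x = 8 + 9·t and substitute into x ≡ 8 (mod 13): 9·t ≡ 8 − 8 = 0 (mod 13).
    The inverse of 9 mod 13 is 3 (since 9·3 = 27 = 2·13 + 1), so t ≡ 3·0 = 0 ≡ 0 (mod 13).
    Then x = 8 + 9·0 = 8, valid modulo lcm(9, 13) = 117: x ≡ 8 (mod 117).
  Combine with x ≡ 5 (mod 7); new modulus lcm = 819.
    Write x = 8 + 117·t and substitute into x ≡ 5 (mod 7): 117·t ≡ 5 − 8 = -3 (mod 7).
    Reduce coefficients mod 7: 5·t ≡ 4 (mod 7).
    The inverse of 5 mod 7 is 3 (since 5·3 = 15 = 2·7 + 1), so t ≡ 3·4 = 12 ≡ 5 (mod 7).
    Then x = 8 + 117·5 = 593, valid modulo lcm(117, 7) = 819: x ≡ 593 (mod 819).
  Combine with x ≡ 1 (mod 8); new modulus lcm = 6552.
    Write x = 593 + 819·t and substitute into x ≡ 1 (mod 8): 819·t ≡ 1 − 593 = -592 (mod 8).
    Reduce coefficients mod 8: 3·t ≡ 0 (mod 8).
    The inverse of 3 mod 8 is 3 (since 3·3 = 9 = 1·8 + 1), so t ≡ 3·0 = 0 ≡ 0 (mod 8).
    Then x = 593 + 819·0 = 593, valid modulo lcm(819, 8) = 6552: x ≡ 593 (mod 6552).
Verify against each original: 593 mod 9 = 8, 593 mod 13 = 8, 593 mod 7 = 5, 593 mod 8 = 1.

x ≡ 593 (mod 6552).


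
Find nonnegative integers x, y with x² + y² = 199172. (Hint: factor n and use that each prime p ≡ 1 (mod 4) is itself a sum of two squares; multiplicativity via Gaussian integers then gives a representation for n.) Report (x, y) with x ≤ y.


Step 1: Factor n = 199172 = 2^2 · 17 · 29 · 101.
Step 2: Check the mod-4 condition on each prime factor: 2 = 2 (special); 17 ≡ 1 (mod 4), exponent 1; 29 ≡ 1 (mod 4), exponent 1; 101 ≡ 1 (mod 4), exponent 1.
All primes ≡ 3 (mod 4) appear to even exponent (or don't appear), so by the two-squares theorem n IS expressible as a sum of two squares.
Step 3: Build a representation. Group n = k² · m with k = 2 and m = 17 · 29 · 101 = 49793 (a product of primes ≡ 1 (mod 4)); a representation of m scales to one of n via (k·x)² + (k·y)² = k²(x² + y²). Each prime p ≡ 1 (mod 4) is itself a sum of two squares; find a² by testing p − a² for a perfect square:
  17: 17 − 1² = 16 = 4² ⇒ 17 = 1² + 4².
  29: 29 − 1² = 28, 29 − 2² = 25 = 5² ⇒ 29 = 2² + 5².
  101: 101 − 1² = 100 = 10² ⇒ 101 = 1² + 10².
  Combine using the Brahmagupta–Fibonacci identity (a² + b²)(c² + d²) = (ac − bd)² + (ad + bc)² = (ac + bd)² + (ad − bc)²:
  17 · 29 = 493: from (1² + 4²)(2² + 5²), take (1·2 − 4·5, 1·5 + 4·2) = (2 − 20, 5 + 8) = (-18, 13); dropping signs (only squares matter) gives (18, 13); check 18² + 13² = 324 + 169 = 493 ✓.
  493 · 101 = 49793: from (18² + 13²)(1² + 10²), take (18·1 − 13·10, 18·10 + 13·1) = (18 − 130, 180 + 13) = (-112, 193); dropping signs (only squares matter) gives (112, 193); check 112² + 193² = 12544 + 37249 = 49793 ✓.
  Scale by k = 2: (2·112, 2·193) = (224, 386).
Step 4: Order so x ≤ y and verify: 224² + 386² = 50176 + 148996 = 199172 = n. ✓

n = 199172 = 224² + 386² (one valid representation with x ≤ y).


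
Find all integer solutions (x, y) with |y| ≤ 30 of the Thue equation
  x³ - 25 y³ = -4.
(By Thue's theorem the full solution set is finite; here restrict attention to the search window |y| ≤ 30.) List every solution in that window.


The equation is x³ - 25y³ = -4. For fixed y, x³ = 25·y³ − 4, so a solution requires the RHS to be a perfect cube.
Strategy: iterate y from -30 to 30, compute RHS = 25·y³ − 4, and check whether it is a (positive or negative) perfect cube.
Check small values of y:
  y = 0: RHS = -4 is not a perfect cube.
  y = 1: RHS = 21 is not a perfect cube.
  y = -1: RHS = -29 is not a perfect cube.
  y = 2: RHS = 196 is not a perfect cube.
  y = -2: RHS = -204 is not a perfect cube.
  y = 3: RHS = 671 is not a perfect cube.
  y = -3: RHS = -679 is not a perfect cube.
Continuing the search up to |y| = 30 finds no solutions either.
No (x, y) in the scanned range satisfies the equation.

No integer solutions with |y| ≤ 30.


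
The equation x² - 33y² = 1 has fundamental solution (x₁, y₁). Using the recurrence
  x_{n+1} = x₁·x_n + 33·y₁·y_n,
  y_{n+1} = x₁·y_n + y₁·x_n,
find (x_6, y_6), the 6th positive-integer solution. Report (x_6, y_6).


Step 1: Find the fundamental solution (x₁, y₁) of x² - 33y² = 1.
  Expand √33 as a continued fraction. a₀ = ⌊√33⌋ = 5; iterate m_{k+1} = d_k·a_k − m_k, d_{k+1} = (33 − m_{k+1}²)/d_k, a_{k+1} = ⌊(a₀ + m_{k+1})/d_{k+1}⌋ (starting m₀ = 0, d₀ = 1), with convergents p_k = a_k·p_{k-1} + p_{k-2}, q_k = a_k·q_{k-1} + q_{k-2} (p₋₁ = 1, q₋₁ = 0):
  k = 0: a₀ = 5; p₀/q₀ = 5/1; p₀² − 33·q₀² = 25 − 33 = -8.
  k = 1: m = 5, d = 8, a = ⌊(5 + 5)/8⌋ = 1; p/q = (1·5 + 1)/(1·1 + 0) = 6/1; p² − 33·q² = 36 − 33 = 3.
  k = 2: m = 3, d = 3, a = ⌊(5 + 3)/3⌋ = 2; p/q = (2·6 + 5)/(2·1 + 1) = 17/3; p² − 33·q² = 289 − 297 = -8.
  k = 3: m = 3, d = 8, a = ⌊(5 + 3)/8⌋ = 1; p/q = (1·17 + 6)/(1·3 + 1) = 23/4; p² − 33·q² = 529 − 528 = 1.
  The first convergent with p² − 33·q² = 1 gives the fundamental solution (x₁, y₁) = (23, 4).
Step 2: Apply the recurrence (x_{n+1}, y_{n+1}) = (x₁x_n + 33y₁y_n, x₁y_n + y₁x_n) repeatedly.
  From (x_1, y_1) = (23, 4): x_2 = 23·23 + 33·4·4 = 1057; y_2 = 23·4 + 4·23 = 184.
  From (x_2, y_2) = (1057, 184): x_3 = 23·1057 + 33·4·184 = 48599; y_3 = 23·184 + 4·1057 = 8460.
  From (x_3, y_3) = (48599, 8460): x_4 = 23·48599 + 33·4·8460 = 2234497; y_4 = 23·8460 + 4·48599 = 388976.
  From (x_4, y_4) = (2234497, 388976): x_5 = 23·2234497 + 33·4·388976 = 102738263; y_5 = 23·388976 + 4·2234497 = 17884436.
  From (x_5, y_5) = (102738263, 17884436): x_6 = 23·102738263 + 33·4·17884436 = 4723725601; y_6 = 23·17884436 + 4·102738263 = 822295080.
Step 3: Verify x_6² - 33·y_6² = 22313583553542811201 - 22313583553542811200 = 1 (should be 1). ✓

(x_1, y_1) = (23, 4); (x_6, y_6) = (4723725601, 822295080).


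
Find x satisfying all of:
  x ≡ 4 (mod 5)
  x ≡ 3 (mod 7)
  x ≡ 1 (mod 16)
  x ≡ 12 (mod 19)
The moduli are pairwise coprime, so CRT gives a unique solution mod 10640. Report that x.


Product of moduli M = 5 · 7 · 16 · 19 = 10640.
Merge one congruence at a time:
  Start: x ≡ 4 (mod 5).
  Combine with x ≡ 3 (mod 7); new modulus lcm = 35.
    Write x = 4 + 5·t and substitute into x ≡ 3 (mod 7): 5·t ≡ 3 − 4 = -1 (mod 7).
    Reduce coefficients mod 7: 5·t ≡ 6 (mod 7).
    The inverse of 5 mod 7 is 3 (since 5·3 = 15 = 2·7 + 1), so t ≡ 3·6 = 18 ≡ 4 (mod 7).
    Then x = 4 + 5·4 = 24, valid modulo lcm(5, 7) = 35: x ≡ 24 (mod 35).
  Combine with x ≡ 1 (mod 16); new modulus lcm = 560.
    Write x = 24 + 35·t and substitute into x ≡ 1 (mod 16): 35·t ≡ 1 − 24 = -23 (mod 16).
    Reduce coefficients mod 16: 3·t ≡ 9 (mod 16).
    The inverse of 3 mod 16 is 11 (since 3·11 = 33 = 2·16 + 1), so t ≡ 11·9 = 99 ≡ 3 (mod 16).
    Then x = 24 + 35·3 = 129, valid modulo lcm(35, 16) = 560: x ≡ 129 (mod 560).
  Combine with x ≡ 12 (mod 19); new modulus lcm = 10640.
    Write x = 129 + 560·t and substitute into x ≡ 12 (mod 19): 560·t ≡ 12 − 129 = -117 (mod 19).
    Reduce coefficients mod 19: 9·t ≡ 16 (mod 19).
    The inverse of 9 mod 19 is 17 (since 9·17 = 153 = 8·19 + 1), so t ≡ 17·16 = 272 ≡ 6 (mod 19).
    Then x = 129 + 560·6 = 3489, valid modulo lcm(560, 19) = 10640: x ≡ 3489 (mod 10640).
Verify against each original: 3489 mod 5 = 4, 3489 mod 7 = 3, 3489 mod 16 = 1, 3489 mod 19 = 12.

x ≡ 3489 (mod 10640).


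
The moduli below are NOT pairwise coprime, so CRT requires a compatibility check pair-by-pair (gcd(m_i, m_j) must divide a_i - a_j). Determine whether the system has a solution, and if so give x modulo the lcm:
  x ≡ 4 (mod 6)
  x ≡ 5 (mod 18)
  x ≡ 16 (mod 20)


Moduli 6, 18, 20 are not pairwise coprime, so CRT works modulo lcm(m_i) when all pairwise compatibility conditions hold.
Pairwise compatibility: gcd(m_i, m_j) must divide a_i - a_j for every pair.
Merge one congruence at a time:
  Start: x ≡ 4 (mod 6).
  Combine with x ≡ 5 (mod 18): gcd(6, 18) = 6, and 5 - 4 = 1 is NOT divisible by 6.
    ⇒ system is inconsistent (no integer solution).

No solution (the system is inconsistent).


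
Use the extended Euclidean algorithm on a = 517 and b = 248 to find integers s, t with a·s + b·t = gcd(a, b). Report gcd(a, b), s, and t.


Euclidean algorithm on (517, 248) — divide until remainder is 0:
  517 = 2 · 248 + 21
  248 = 11 · 21 + 17
  21 = 1 · 17 + 4
  17 = 4 · 4 + 1
  4 = 4 · 1 + 0
gcd(517, 248) = 1.
Track Bezout coefficients alongside the remainders: start with r₀ = 517 = a·1 + b·0 (s = 1, t = 0) and r₁ = 248 = a·0 + b·1 (s = 0, t = 1); each new remainder r_{k+1} = r_{k-1} − q_k·r_k inherits s_{k+1} = s_{k-1} − q_k·s_k, t_{k+1} = t_{k-1} − q_k·t_k, so r_k = a·s_k + b·t_k at every step:
  q = 2: r = 21, s = 1 − 2·0 = 1, t = 0 − 2·1 = -2  (check: 517·1 + 248·(-2) = 21)
  q = 11: r = 17, s = 0 − 11·1 = -11, t = 1 − 11·(-2) = 23  (check: 517·(-11) + 248·23 = 17)
  q = 1: r = 4, s = 1 − 1·(-11) = 12, t = -2 − 1·23 = -25  (check: 517·12 + 248·(-25) = 4)
  q = 4: r = 1, s = -11 − 4·12 = -59, t = 23 − 4·(-25) = 123  (check: 517·(-59) + 248·123 = 1)
The row with r = 1 (the gcd) gives the Bezout coefficients s = -59, t = 123.
Result: 517 · (-59) + 248 · (123) = 1.

gcd(517, 248) = 1; s = -59, t = 123 (check: 517·(-59) + 248·123 = 1).


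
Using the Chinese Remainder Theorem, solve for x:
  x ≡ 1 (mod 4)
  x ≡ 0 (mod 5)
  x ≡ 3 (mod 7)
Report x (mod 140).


Moduli 4, 5, 7 are pairwise coprime; by CRT there is a unique solution modulo M = 4 · 5 · 7 = 140.
Solve pairwise, accumulating the modulus:
  Start with x ≡ 1 (mod 4).
  Combine with x ≡ 0 (mod 5): since gcd(4, 5) = 1, we get a unique residue mod 20.
    Write x = 1 + 4·t and substitute into x ≡ 0 (mod 5): 4·t ≡ 0 − 1 = -1 (mod 5).
    Reduce coefficients mod 5: 4·t ≡ 4 (mod 5).
    The inverse of 4 mod 5 is 4 (since 4·4 = 16 = 3·5 + 1), so t ≡ 4·4 = 16 ≡ 1 (mod 5).
    Then x = 1 + 4·1 = 5, valid modulo lcm(4, 5) = 20: x ≡ 5 (mod 20).
  Combine with x ≡ 3 (mod 7): since gcd(20, 7) = 1, we get a unique residue mod 140.
    Write x = 5 + 20·t and substitute into x ≡ 3 (mod 7): 20·t ≡ 3 − 5 = -2 (mod 7).
    Reduce coefficients mod 7: 6·t ≡ 5 (mod 7).
    The inverse of 6 mod 7 is 6 (since 6·6 = 36 = 5·7 + 1), so t ≡ 6·5 = 30 ≡ 2 (mod 7).
    Then x = 5 + 20·2 = 45, valid modulo lcm(20, 7) = 140: x ≡ 45 (mod 140).
Verify: 45 mod 4 = 1 ✓, 45 mod 5 = 0 ✓, 45 mod 7 = 3 ✓.

x ≡ 45 (mod 140).


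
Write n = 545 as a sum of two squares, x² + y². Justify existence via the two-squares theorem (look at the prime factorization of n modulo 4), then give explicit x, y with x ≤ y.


Step 1: Factor n = 545 = 5 · 109.
Step 2: Check the mod-4 condition on each prime factor: 5 ≡ 1 (mod 4), exponent 1; 109 ≡ 1 (mod 4), exponent 1.
All primes ≡ 3 (mod 4) appear to even exponent (or don't appear), so by the two-squares theorem n IS expressible as a sum of two squares.
Step 3: Build a representation. Here n = 5 · 109 is a product of primes ≡ 1 (mod 4). Each prime p ≡ 1 (mod 4) is itself a sum of two squares; find a² by testing p − a² for a perfect square:
  5: 5 − 1² = 4 = 2² ⇒ 5 = 1² + 2².
  109: 109 − 1² = 108, 109 − 2² = 105, 109 − 3² = 100 = 10² ⇒ 109 = 3² + 10².
  Combine using the Brahmagupta–Fibonacci identity (a² + b²)(c² + d²) = (ac − bd)² + (ad + bc)² = (ac + bd)² + (ad − bc)²:
  5 · 109 = 545: from (1² + 2²)(3² + 10²), take (1·3 − 2·10, 1·10 + 2·3) = (3 − 20, 10 + 6) = (-17, 16); dropping signs (only squares matter) gives (17, 16); check 17² + 16² = 289 + 256 = 545 ✓.
Step 4: Order so x ≤ y and verify: 16² + 17² = 256 + 289 = 545 = n. ✓

n = 545 = 16² + 17² (one valid representation with x ≤ y).


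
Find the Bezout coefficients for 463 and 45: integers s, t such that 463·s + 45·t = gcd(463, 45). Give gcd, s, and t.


Euclidean algorithm on (463, 45) — divide until remainder is 0:
  463 = 10 · 45 + 13
  45 = 3 · 13 + 6
  13 = 2 · 6 + 1
  6 = 6 · 1 + 0
gcd(463, 45) = 1.
Track Bezout coefficients alongside the remainders: start with r₀ = 463 = a·1 + b·0 (s = 1, t = 0) and r₁ = 45 = a·0 + b·1 (s = 0, t = 1); each new remainder r_{k+1} = r_{k-1} − q_k·r_k inherits s_{k+1} = s_{k-1} − q_k·s_k, t_{k+1} = t_{k-1} − q_k·t_k, so r_k = a·s_k + b·t_k at every step:
  q = 10: r = 13, s = 1 − 10·0 = 1, t = 0 − 10·1 = -10  (check: 463·1 + 45·(-10) = 13)
  q = 3: r = 6, s = 0 − 3·1 = -3, t = 1 − 3·(-10) = 31  (check: 463·(-3) + 45·31 = 6)
  q = 2: r = 1, s = 1 − 2·(-3) = 7, t = -10 − 2·31 = -72  (check: 463·7 + 45·(-72) = 1)
The row with r = 1 (the gcd) gives the Bezout coefficients s = 7, t = -72.
Result: 463 · (7) + 45 · (-72) = 1.

gcd(463, 45) = 1; s = 7, t = -72 (check: 463·7 + 45·(-72) = 1).


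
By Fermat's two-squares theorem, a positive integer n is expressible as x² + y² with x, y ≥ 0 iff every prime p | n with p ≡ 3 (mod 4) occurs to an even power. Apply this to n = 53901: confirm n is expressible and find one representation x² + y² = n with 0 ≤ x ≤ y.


Step 1: Factor n = 53901 = 3^2 · 53 · 113.
Step 2: Check the mod-4 condition on each prime factor: 3 ≡ 3 (mod 4), exponent 2 (must be even); 53 ≡ 1 (mod 4), exponent 1; 113 ≡ 1 (mod 4), exponent 1.
All primes ≡ 3 (mod 4) appear to even exponent (or don't appear), so by the two-squares theorem n IS expressible as a sum of two squares.
Step 3: Build a representation. Group n = k² · m with k = 3 and m = 53 · 113 = 5989 (a product of primes ≡ 1 (mod 4)); a representation of m scales to one of n via (k·x)² + (k·y)² = k²(x² + y²). Each prime p ≡ 1 (mod 4) is itself a sum of two squares; find a² by testing p − a² for a perfect square:
  53: 53 − 1² = 52, 53 − 2² = 49 = 7² ⇒ 53 = 2² + 7².
  113: 113 − 1² = 112, 113 − 2² = 109, 113 − 3² = 104, 113 − 4² = 97, 113 − 5² = 88, 113 − 6² = 77, 113 − 7² = 64 = 8² ⇒ 113 = 7² + 8².
  Combine using the Brahmagupta–Fibonacci identity (a² + b²)(c² + d²) = (ac − bd)² + (ad + bc)² = (ac + bd)² + (ad − bc)²:
  53 · 113 = 5989: from (2² + 7²)(7² + 8²), take (2·7 − 7·8, 2·8 + 7·7) = (14 − 56, 16 + 49) = (-42, 65); dropping signs (only squares matter) gives (42, 65); check 42² + 65² = 1764 + 4225 = 5989 ✓.
  Scale by k = 3: (3·42, 3·65) = (126, 195).
Step 4: Order so x ≤ y and verify: 126² + 195² = 15876 + 38025 = 53901 = n. ✓

n = 53901 = 126² + 195² (one valid representation with x ≤ y).


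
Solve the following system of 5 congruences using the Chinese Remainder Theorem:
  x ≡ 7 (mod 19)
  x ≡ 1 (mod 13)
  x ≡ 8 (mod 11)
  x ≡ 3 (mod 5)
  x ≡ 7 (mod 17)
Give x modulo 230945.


Product of moduli M = 19 · 13 · 11 · 5 · 17 = 230945.
Merge one congruence at a time:
  Start: x ≡ 7 (mod 19).
  Combine with x ≡ 1 (mod 13); new modulus lcm = 247.
    Write x = 7 + 19·t and substitute into x ≡ 1 (mod 13): 19·t ≡ 1 − 7 = -6 (mod 13).
    Reduce coefficients mod 13: 6·t ≡ 7 (mod 13).
    The inverse of 6 mod 13 is 11 (since 6·11 = 66 = 5·13 + 1), so t ≡ 11·7 = 77 ≡ 12 (mod 13).
    Then x = 7 + 19·12 = 235, valid modulo lcm(19, 13) = 247: x ≡ 235 (mod 247).
  Combine with x ≡ 8 (mod 11); new modulus lcm = 2717.
    Write x = 235 + 247·t and substitute into x ≡ 8 (mod 11): 247·t ≡ 8 − 235 = -227 (mod 11).
    Reduce coefficients mod 11: 5·t ≡ 4 (mod 11).
    The inverse of 5 mod 11 is 9 (since 5·9 = 45 = 4·11 + 1), so t ≡ 9·4 = 36 ≡ 3 (mod 11).
    Then x = 235 + 247·3 = 976, valid modulo lcm(247, 11) = 2717: x ≡ 976 (mod 2717).
  Combine with x ≡ 3 (mod 5); new modulus lcm = 13585.
    Write x = 976 + 2717·t and substitute into x ≡ 3 (mod 5): 2717·t ≡ 3 − 976 = -973 (mod 5).
    Reduce coefficients mod 5: 2·t ≡ 2 (mod 5).
    The inverse of 2 mod 5 is 3 (since 2·3 = 6 = 1·5 + 1), so t ≡ 3·2 = 6 ≡ 1 (mod 5).
    Then x = 976 + 2717·1 = 3693, valid modulo lcm(2717, 5) = 13585: x ≡ 3693 (mod 13585).
  Combine with x ≡ 7 (mod 17); new modulus lcm = 230945.
    Write x = 3693 + 13585·t and substitute into x ≡ 7 (mod 17): 13585·t ≡ 7 − 3693 = -3686 (mod 17).
    Reduce coefficients mod 17: 2·t ≡ 3 (mod 17).
    The inverse of 2 mod 17 is 9 (since 2·9 = 18 = 1·17 + 1), so t ≡ 9·3 = 27 ≡ 10 (mod 17).
    Then x = 3693 + 13585·10 = 139543, valid modulo lcm(13585, 17) = 230945: x ≡ 139543 (mod 230945).
Verify against each original: 139543 mod 19 = 7, 139543 mod 13 = 1, 139543 mod 11 = 8, 139543 mod 5 = 3, 139543 mod 17 = 7.

x ≡ 139543 (mod 230945).


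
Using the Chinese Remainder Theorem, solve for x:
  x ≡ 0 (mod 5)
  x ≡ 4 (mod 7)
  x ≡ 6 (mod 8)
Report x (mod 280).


Moduli 5, 7, 8 are pairwise coprime; by CRT there is a unique solution modulo M = 5 · 7 · 8 = 280.
Solve pairwise, accumulating the modulus:
  Start with x ≡ 0 (mod 5).
  Combine with x ≡ 4 (mod 7): since gcd(5, 7) = 1, we get a unique residue mod 35.
    Write x = 0 + 5·t and substitute into x ≡ 4 (mod 7): 5·t ≡ 4 − 0 = 4 (mod 7).
    The inverse of 5 mod 7 is 3 (since 5·3 = 15 = 2·7 + 1), so t ≡ 3·4 = 12 ≡ 5 (mod 7).
    Then x = 0 + 5·5 = 25, valid modulo lcm(5, 7) = 35: x ≡ 25 (mod 35).
  Combine with x ≡ 6 (mod 8): since gcd(35, 8) = 1, we get a unique residue mod 280.
    Write x = 25 + 35·t and substitute into x ≡ 6 (mod 8): 35·t ≡ 6 − 25 = -19 (mod 8).
    Reduce coefficients mod 8: 3·t ≡ 5 (mod 8).
    The inverse of 3 mod 8 is 3 (since 3·3 = 9 = 1·8 + 1), so t ≡ 3·5 = 15 ≡ 7 (mod 8).
    Then x = 25 + 35·7 = 270, valid modulo lcm(35, 8) = 280: x ≡ 270 (mod 280).
Verify: 270 mod 5 = 0 ✓, 270 mod 7 = 4 ✓, 270 mod 8 = 6 ✓.

x ≡ 270 (mod 280).


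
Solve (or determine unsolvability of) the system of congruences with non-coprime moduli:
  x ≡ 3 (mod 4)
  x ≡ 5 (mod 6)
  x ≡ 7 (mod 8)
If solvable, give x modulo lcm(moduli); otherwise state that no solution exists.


Moduli 4, 6, 8 are not pairwise coprime, so CRT works modulo lcm(m_i) when all pairwise compatibility conditions hold.
Pairwise compatibility: gcd(m_i, m_j) must divide a_i - a_j for every pair.
Merge one congruence at a time:
  Start: x ≡ 3 (mod 4).
  Combine with x ≡ 5 (mod 6): gcd(4, 6) = 2; 5 - 3 = 2, which IS divisible by 2, so compatible.
    Write x = 3 + 4·t and substitute into x ≡ 5 (mod 6): 4·t ≡ 5 − 3 = 2 (mod 6).
    Divide the congruence (and modulus) by g = 2: 2·t ≡ 1 (mod 3).
    The inverse of 2 mod 3 is 2 (since 2·2 = 4 = 1·3 + 1), so t ≡ 2·1 = 2 ≡ 2 (mod 3).
    Then x = 3 + 4·2 = 11, valid modulo lcm(4, 6) = 12: x ≡ 11 (mod 12).
  Combine with x ≡ 7 (mod 8): gcd(12, 8) = 4; 7 - 11 = -4, which IS divisible by 4, so compatible.
    Write x = 11 + 12·t and substitute into x ≡ 7 (mod 8): 12·t ≡ 7 − 11 = -4 (mod 8).
    Divide the congruence (and modulus) by g = 4: 3·t ≡ -1 (mod 2).
    Reduce coefficients mod 2: 1·t ≡ 1 (mod 2).
    So t ≡ 1 (mod 2).
    Then x = 11 + 12·1 = 23, valid modulo lcm(12, 8) = 24: x ≡ 23 (mod 24).
Verify: 23 mod 4 = 3, 23 mod 6 = 5, 23 mod 8 = 7.

x ≡ 23 (mod 24).


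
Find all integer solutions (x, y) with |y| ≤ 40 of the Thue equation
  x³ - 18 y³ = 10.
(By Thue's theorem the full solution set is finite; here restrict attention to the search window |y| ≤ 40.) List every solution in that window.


The equation is x³ - 18y³ = 10. For fixed y, x³ = 18·y³ + 10, so a solution requires the RHS to be a perfect cube.
Strategy: iterate y from -40 to 40, compute RHS = 18·y³ + 10, and check whether it is a (positive or negative) perfect cube.
Check small values of y:
  y = 0: RHS = 10 is not a perfect cube.
  y = 1: RHS = 28 is not a perfect cube.
  y = -1: RHS = -8 = (-2)³ ⇒ x = -2 works.
  y = 2: RHS = 154 is not a perfect cube.
  y = -2: RHS = -134 is not a perfect cube.
  y = 3: RHS = 496 is not a perfect cube.
  y = -3: RHS = -476 is not a perfect cube.
Continuing the search up to |y| = 40 finds no further solutions beyond those listed.
Collected solutions: (-2, -1).

Solutions (with |y| ≤ 40): (-2, -1).


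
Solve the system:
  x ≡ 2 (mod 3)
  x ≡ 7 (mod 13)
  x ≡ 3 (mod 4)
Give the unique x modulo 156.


Moduli 3, 13, 4 are pairwise coprime; by CRT there is a unique solution modulo M = 3 · 13 · 4 = 156.
Solve pairwise, accumulating the modulus:
  Start with x ≡ 2 (mod 3).
  Combine with x ≡ 7 (mod 13): since gcd(3, 13) = 1, we get a unique residue mod 39.
    Write x = 2 + 3·t and substitute into x ≡ 7 (mod 13): 3·t ≡ 7 − 2 = 5 (mod 13).
    The inverse of 3 mod 13 is 9 (since 3·9 = 27 = 2·13 + 1), so t ≡ 9·5 = 45 ≡ 6 (mod 13).
    Then x = 2 + 3·6 = 20, valid modulo lcm(3, 13) = 39: x ≡ 20 (mod 39).
  Combine with x ≡ 3 (mod 4): since gcd(39, 4) = 1, we get a unique residue mod 156.
    Write x = 20 + 39·t and substitute into x ≡ 3 (mod 4): 39·t ≡ 3 − 20 = -17 (mod 4).
    Reduce coefficients mod 4: 3·t ≡ 3 (mod 4).
    The inverse of 3 mod 4 is 3 (since 3·3 = 9 = 2·4 + 1), so t ≡ 3·3 = 9 ≡ 1 (mod 4).
    Then x = 20 + 39·1 = 59, valid modulo lcm(39, 4) = 156: x ≡ 59 (mod 156).
Verify: 59 mod 3 = 2 ✓, 59 mod 13 = 7 ✓, 59 mod 4 = 3 ✓.

x ≡ 59 (mod 156).


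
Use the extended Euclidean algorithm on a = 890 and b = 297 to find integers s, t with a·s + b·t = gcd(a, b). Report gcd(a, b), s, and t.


Euclidean algorithm on (890, 297) — divide until remainder is 0:
  890 = 2 · 297 + 296
  297 = 1 · 296 + 1
  296 = 296 · 1 + 0
gcd(890, 297) = 1.
Track Bezout coefficients alongside the remainders: start with r₀ = 890 = a·1 + b·0 (s = 1, t = 0) and r₁ = 297 = a·0 + b·1 (s = 0, t = 1); each new remainder r_{k+1} = r_{k-1} − q_k·r_k inherits s_{k+1} = s_{k-1} − q_k·s_k, t_{k+1} = t_{k-1} − q_k·t_k, so r_k = a·s_k + b·t_k at every step:
  q = 2: r = 296, s = 1 − 2·0 = 1, t = 0 − 2·1 = -2  (check: 890·1 + 297·(-2) = 296)
  q = 1: r = 1, s = 0 − 1·1 = -1, t = 1 − 1·(-2) = 3  (check: 890·(-1) + 297·3 = 1)
The row with r = 1 (the gcd) gives the Bezout coefficients s = -1, t = 3.
Result: 890 · (-1) + 297 · (3) = 1.

gcd(890, 297) = 1; s = -1, t = 3 (check: 890·(-1) + 297·3 = 1).


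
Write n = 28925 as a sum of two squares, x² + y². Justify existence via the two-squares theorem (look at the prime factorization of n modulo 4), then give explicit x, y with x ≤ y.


Step 1: Factor n = 28925 = 5^2 · 13 · 89.
Step 2: Check the mod-4 condition on each prime factor: 5 ≡ 1 (mod 4), exponent 2; 13 ≡ 1 (mod 4), exponent 1; 89 ≡ 1 (mod 4), exponent 1.
All primes ≡ 3 (mod 4) appear to even exponent (or don't appear), so by the two-squares theorem n IS expressible as a sum of two squares.
Step 3: Build a representation. Group n = k² · m with k = 5 and m = 13 · 89 = 1157 (a product of primes ≡ 1 (mod 4)); a representation of m scales to one of n via (k·x)² + (k·y)² = k²(x² + y²). Each prime p ≡ 1 (mod 4) is itself a sum of two squares; find a² by testing p − a² for a perfect square:
  13: 13 − 1² = 12, 13 − 2² = 9 = 3² ⇒ 13 = 2² + 3².
  89: 89 − 1² = 88, 89 − 2² = 85, 89 − 3² = 80, 89 − 4² = 73, 89 − 5² = 64 = 8² ⇒ 89 = 5² + 8².
  Combine using the Brahmagupta–Fibonacci identity (a² + b²)(c² + d²) = (ac − bd)² + (ad + bc)² = (ac + bd)² + (ad − bc)²:
  13 · 89 = 1157: from (2² + 3²)(5² + 8²), take (2·5 − 3·8, 2·8 + 3·5) = (10 − 24, 16 + 15) = (-14, 31); dropping signs (only squares matter) gives (14, 31); check 14² + 31² = 196 + 961 = 1157 ✓.
  Scale by k = 5: (5·14, 5·31) = (70, 155).
Step 4: Order so x ≤ y and verify: 70² + 155² = 4900 + 24025 = 28925 = n. ✓

n = 28925 = 70² + 155² (one valid representation with x ≤ y).


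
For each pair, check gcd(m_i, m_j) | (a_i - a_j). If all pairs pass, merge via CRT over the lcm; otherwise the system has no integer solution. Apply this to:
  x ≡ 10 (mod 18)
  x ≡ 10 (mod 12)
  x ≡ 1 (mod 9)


Moduli 18, 12, 9 are not pairwise coprime, so CRT works modulo lcm(m_i) when all pairwise compatibility conditions hold.
Pairwise compatibility: gcd(m_i, m_j) must divide a_i - a_j for every pair.
Merge one congruence at a time:
  Start: x ≡ 10 (mod 18).
  Combine with x ≡ 10 (mod 12): gcd(18, 12) = 6; 10 - 10 = 0, which IS divisible by 6, so compatible.
    Write x = 10 + 18·t and substitute into x ≡ 10 (mod 12): 18·t ≡ 10 − 10 = 0 (mod 12).
    Divide the congruence (and modulus) by g = 6: 3·t ≡ 0 (mod 2).
    Reduce coefficients mod 2: 1·t ≡ 0 (mod 2).
    So t ≡ 0 (mod 2).
    Then x = 10 + 18·0 = 10, valid modulo lcm(18, 12) = 36: x ≡ 10 (mod 36).
  Combine with x ≡ 1 (mod 9): gcd(36, 9) = 9; 1 - 10 = -9, which IS divisible by 9, so compatible.
    Write x = 10 + 36·t and substitute into x ≡ 1 (mod 9): 36·t ≡ 1 − 10 = -9 (mod 9).
    Divide the congruence (and modulus) by g = 9: 4·t ≡ -1 (mod 1).
    Modulo 1 every t works; take t = 0.
    Then x = 10 + 36·0 = 10, valid modulo lcm(36, 9) = 36: x ≡ 10 (mod 36).
Verify: 10 mod 18 = 10, 10 mod 12 = 10, 10 mod 9 = 1.

x ≡ 10 (mod 36).


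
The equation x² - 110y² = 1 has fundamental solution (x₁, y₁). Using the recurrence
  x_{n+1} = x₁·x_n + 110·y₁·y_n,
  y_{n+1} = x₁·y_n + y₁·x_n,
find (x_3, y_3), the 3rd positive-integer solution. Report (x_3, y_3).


Step 1: Find the fundamental solution (x₁, y₁) of x² - 110y² = 1.
  Expand √110 as a continued fraction. a₀ = ⌊√110⌋ = 10; iterate m_{k+1} = d_k·a_k − m_k, d_{k+1} = (110 − m_{k+1}²)/d_k, a_{k+1} = ⌊(a₀ + m_{k+1})/d_{k+1}⌋ (starting m₀ = 0, d₀ = 1), with convergents p_k = a_k·p_{k-1} + p_{k-2}, q_k = a_k·q_{k-1} + q_{k-2} (p₋₁ = 1, q₋₁ = 0):
  k = 0: a₀ = 10; p₀/q₀ = 10/1; p₀² − 110·q₀² = 100 − 110 = -10.
  k = 1: m = 10, d = 10, a = ⌊(10 + 10)/10⌋ = 2; p/q = (2·10 + 1)/(2·1 + 0) = 21/2; p² − 110·q² = 441 − 440 = 1.
  The first convergent with p² − 110·q² = 1 gives the fundamental solution (x₁, y₁) = (21, 2).
Step 2: Apply the recurrence (x_{n+1}, y_{n+1}) = (x₁x_n + 110y₁y_n, x₁y_n + y₁x_n) repeatedly.
  From (x_1, y_1) = (21, 2): x_2 = 21·21 + 110·2·2 = 881; y_2 = 21·2 + 2·21 = 84.
  From (x_2, y_2) = (881, 84): x_3 = 21·881 + 110·2·84 = 36981; y_3 = 21·84 + 2·881 = 3526.
Step 3: Verify x_3² - 110·y_3² = 1367594361 - 1367594360 = 1 (should be 1). ✓

(x_1, y_1) = (21, 2); (x_3, y_3) = (36981, 3526).


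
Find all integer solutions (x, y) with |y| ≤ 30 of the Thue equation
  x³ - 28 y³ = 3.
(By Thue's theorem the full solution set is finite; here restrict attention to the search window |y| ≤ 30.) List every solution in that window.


The equation is x³ - 28y³ = 3. For fixed y, x³ = 28·y³ + 3, so a solution requires the RHS to be a perfect cube.
Strategy: iterate y from -30 to 30, compute RHS = 28·y³ + 3, and check whether it is a (positive or negative) perfect cube.
Check small values of y:
  y = 0: RHS = 3 is not a perfect cube.
  y = 1: RHS = 31 is not a perfect cube.
  y = -1: RHS = -25 is not a perfect cube.
  y = 2: RHS = 227 is not a perfect cube.
  y = -2: RHS = -221 is not a perfect cube.
  y = 3: RHS = 759 is not a perfect cube.
  y = -3: RHS = -753 is not a perfect cube.
Continuing the search up to |y| = 30 finds no solutions either.
No (x, y) in the scanned range satisfies the equation.

No integer solutions with |y| ≤ 30.


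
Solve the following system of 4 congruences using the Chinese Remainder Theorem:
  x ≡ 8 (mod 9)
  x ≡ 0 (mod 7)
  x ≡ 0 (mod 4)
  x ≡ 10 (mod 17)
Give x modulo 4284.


Product of moduli M = 9 · 7 · 4 · 17 = 4284.
Merge one congruence at a time:
  Start: x ≡ 8 (mod 9).
  Combine with x ≡ 0 (mod 7); new modulus lcm = 63.
    Write x = 8 + 9·t and substitute into x ≡ 0 (mod 7): 9·t ≡ 0 − 8 = -8 (mod 7).
    Reduce coefficients mod 7: 2·t ≡ 6 (mod 7).
    The inverse of 2 mod 7 is 4 (since 2·4 = 8 = 1·7 + 1), so t ≡ 4·6 = 24 ≡ 3 (mod 7).
    Then x = 8 + 9·3 = 35, valid modulo lcm(9, 7) = 63: x ≡ 35 (mod 63).
  Combine with x ≡ 0 (mod 4); new modulus lcm = 252.
    Write x = 35 + 63·t and substitute into x ≡ 0 (mod 4): 63·t ≡ 0 − 35 = -35 (mod 4).
    Reduce coefficients mod 4: 3·t ≡ 1 (mod 4).
    The inverse of 3 mod 4 is 3 (since 3·3 = 9 = 2·4 + 1), so t ≡ 3·1 = 3 ≡ 3 (mod 4).
    Then x = 35 + 63·3 = 224, valid modulo lcm(63, 4) = 252: x ≡ 224 (mod 252).
  Combine with x ≡ 10 (mod 17); new modulus lcm = 4284.
    Write x = 224 + 252·t and substitute into x ≡ 10 (mod 17): 252·t ≡ 10 − 224 = -214 (mod 17).
    Reduce coefficients mod 17: 14·t ≡ 7 (mod 17).
    The inverse of 14 mod 17 is 11 (since 14·11 = 154 = 9·17 + 1), so t ≡ 11·7 = 77 ≡ 9 (mod 17).
    Then x = 224 + 252·9 = 2492, valid modulo lcm(252, 17) = 4284: x ≡ 2492 (mod 4284).
Verify against each original: 2492 mod 9 = 8, 2492 mod 7 = 0, 2492 mod 4 = 0, 2492 mod 17 = 10.

x ≡ 2492 (mod 4284).


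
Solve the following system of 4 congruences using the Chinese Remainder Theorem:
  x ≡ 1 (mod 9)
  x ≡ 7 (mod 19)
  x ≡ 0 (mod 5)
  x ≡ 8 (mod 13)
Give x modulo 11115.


Product of moduli M = 9 · 19 · 5 · 13 = 11115.
Merge one congruence at a time:
  Start: x ≡ 1 (mod 9).
  Combine with x ≡ 7 (mod 19); new modulus lcm = 171.
    Write x = 1 + 9·t and substitute into x ≡ 7 (mod 19): 9·t ≡ 7 − 1 = 6 (mod 19).
    The inverse of 9 mod 19 is 17 (since 9·17 = 153 = 8·19 + 1), so t ≡ 17·6 = 102 ≡ 7 (mod 19).
    Then x = 1 + 9·7 = 64, valid modulo lcm(9, 19) = 171: x ≡ 64 (mod 171).
  Combine with x ≡ 0 (mod 5); new modulus lcm = 855.
    Write x = 64 + 171·t and substitute into x ≡ 0 (mod 5): 171·t ≡ 0 − 64 = -64 (mod 5).
    Reduce coefficients mod 5: 1·t ≡ 1 (mod 5).
    So t ≡ 1 (mod 5).
    Then x = 64 + 171·1 = 235, valid modulo lcm(171, 5) = 855: x ≡ 235 (mod 855).
  Combine with x ≡ 8 (mod 13); new modulus lcm = 11115.
    Write x = 235 + 855·t and substitute into x ≡ 8 (mod 13): 855·t ≡ 8 − 235 = -227 (mod 13).
    Reduce coefficients mod 13: 10·t ≡ 7 (mod 13).
    The inverse of 10 mod 13 is 4 (since 10·4 = 40 = 3·13 + 1), so t ≡ 4·7 = 28 ≡ 2 (mod 13).
    Then x = 235 + 855·2 = 1945, valid modulo lcm(855, 13) = 11115: x ≡ 1945 (mod 11115).
Verify against each original: 1945 mod 9 = 1, 1945 mod 19 = 7, 1945 mod 5 = 0, 1945 mod 13 = 8.

x ≡ 1945 (mod 11115).


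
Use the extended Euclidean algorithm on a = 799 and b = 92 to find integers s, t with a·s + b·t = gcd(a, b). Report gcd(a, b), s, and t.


Euclidean algorithm on (799, 92) — divide until remainder is 0:
  799 = 8 · 92 + 63
  92 = 1 · 63 + 29
  63 = 2 · 29 + 5
  29 = 5 · 5 + 4
  5 = 1 · 4 + 1
  4 = 4 · 1 + 0
gcd(799, 92) = 1.
Track Bezout coefficients alongside the remainders: start with r₀ = 799 = a·1 + b·0 (s = 1, t = 0) and r₁ = 92 = a·0 + b·1 (s = 0, t = 1); each new remainder r_{k+1} = r_{k-1} − q_k·r_k inherits s_{k+1} = s_{k-1} − q_k·s_k, t_{k+1} = t_{k-1} − q_k·t_k, so r_k = a·s_k + b·t_k at every step:
  q = 8: r = 63, s = 1 − 8·0 = 1, t = 0 − 8·1 = -8  (check: 799·1 + 92·(-8) = 63)
  q = 1: r = 29, s = 0 − 1·1 = -1, t = 1 − 1·(-8) = 9  (check: 799·(-1) + 92·9 = 29)
  q = 2: r = 5, s = 1 − 2·(-1) = 3, t = -8 − 2·9 = -26  (check: 799·3 + 92·(-26) = 5)
  q = 5: r = 4, s = -1 − 5·3 = -16, t = 9 − 5·(-26) = 139  (check: 799·(-16) + 92·139 = 4)
  q = 1: r = 1, s = 3 − 1·(-16) = 19, t = -26 − 1·139 = -165  (check: 799·19 + 92·(-165) = 1)
The row with r = 1 (the gcd) gives the Bezout coefficients s = 19, t = -165.
Result: 799 · (19) + 92 · (-165) = 1.

gcd(799, 92) = 1; s = 19, t = -165 (check: 799·19 + 92·(-165) = 1).


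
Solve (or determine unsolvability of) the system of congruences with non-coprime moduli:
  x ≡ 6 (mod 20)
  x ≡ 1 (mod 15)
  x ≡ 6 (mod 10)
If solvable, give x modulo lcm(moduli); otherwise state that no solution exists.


Moduli 20, 15, 10 are not pairwise coprime, so CRT works modulo lcm(m_i) when all pairwise compatibility conditions hold.
Pairwise compatibility: gcd(m_i, m_j) must divide a_i - a_j for every pair.
Merge one congruence at a time:
  Start: x ≡ 6 (mod 20).
  Combine with x ≡ 1 (mod 15): gcd(20, 15) = 5; 1 - 6 = -5, which IS divisible by 5, so compatible.
    Write x = 6 + 20·t and substitute into x ≡ 1 (mod 15): 20·t ≡ 1 − 6 = -5 (mod 15).
    Divide the congruence (and modulus) by g = 5: 4·t ≡ -1 (mod 3).
    Reduce coefficients mod 3: 1·t ≡ 2 (mod 3).
    So t ≡ 2 (mod 3).
    Then x = 6 + 20·2 = 46, valid modulo lcm(20, 15) = 60: x ≡ 46 (mod 60).
  Combine with x ≡ 6 (mod 10): gcd(60, 10) = 10; 6 - 46 = -40, which IS divisible by 10, so compatible.
    Write x = 46 + 60·t and substitute into x ≡ 6 (mod 10): 60·t ≡ 6 − 46 = -40 (mod 10).
    Divide the congruence (and modulus) by g = 10: 6·t ≡ -4 (mod 1).
    Modulo 1 every t works; take t = 0.
    Then x = 46 + 60·0 = 46, valid modulo lcm(60, 10) = 60: x ≡ 46 (mod 60).
Verify: 46 mod 20 = 6, 46 mod 15 = 1, 46 mod 10 = 6.

x ≡ 46 (mod 60).


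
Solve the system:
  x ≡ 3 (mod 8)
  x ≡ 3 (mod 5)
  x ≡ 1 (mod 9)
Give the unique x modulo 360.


Moduli 8, 5, 9 are pairwise coprime; by CRT there is a unique solution modulo M = 8 · 5 · 9 = 360.
Solve pairwise, accumulating the modulus:
  Start with x ≡ 3 (mod 8).
  Combine with x ≡ 3 (mod 5): since gcd(8, 5) = 1, we get a unique residue mod 40.
    Write x = 3 + 8·t and substitute into x ≡ 3 (mod 5): 8·t ≡ 3 − 3 = 0 (mod 5).
    Reduce coefficients mod 5: 3·t ≡ 0 (mod 5).
    The inverse of 3 mod 5 is 2 (since 3·2 = 6 = 1·5 + 1), so t ≡ 2·0 = 0 ≡ 0 (mod 5).
    Then x = 3 + 8·0 = 3, valid modulo lcm(8, 5) = 40: x ≡ 3 (mod 40).
  Combine with x ≡ 1 (mod 9): since gcd(40, 9) = 1, we get a unique residue mod 360.
    Write x = 3 + 40·t and substitute into x ≡ 1 (mod 9): 40·t ≡ 1 − 3 = -2 (mod 9).
    Reduce coefficients mod 9: 4·t ≡ 7 (mod 9).
    The inverse of 4 mod 9 is 7 (since 4·7 = 28 = 3·9 + 1), so t ≡ 7·7 = 49 ≡ 4 (mod 9).
    Then x = 3 + 40·4 = 163, valid modulo lcm(40, 9) = 360: x ≡ 163 (mod 360).
Verify: 163 mod 8 = 3 ✓, 163 mod 5 = 3 ✓, 163 mod 9 = 1 ✓.

x ≡ 163 (mod 360).


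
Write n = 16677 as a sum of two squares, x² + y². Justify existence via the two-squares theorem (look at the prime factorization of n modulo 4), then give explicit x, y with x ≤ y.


Step 1: Factor n = 16677 = 3^2 · 17 · 109.
Step 2: Check the mod-4 condition on each prime factor: 3 ≡ 3 (mod 4), exponent 2 (must be even); 17 ≡ 1 (mod 4), exponent 1; 109 ≡ 1 (mod 4), exponent 1.
All primes ≡ 3 (mod 4) appear to even exponent (or don't appear), so by the two-squares theorem n IS expressible as a sum of two squares.
Step 3: Build a representation. Group n = k² · m with k = 3 and m = 17 · 109 = 1853 (a product of primes ≡ 1 (mod 4)); a representation of m scales to one of n via (k·x)² + (k·y)² = k²(x² + y²). Each prime p ≡ 1 (mod 4) is itself a sum of two squares; find a² by testing p − a² for a perfect square:
  17: 17 − 1² = 16 = 4² ⇒ 17 = 1² + 4².
  109: 109 − 1² = 108, 109 − 2² = 105, 109 − 3² = 100 = 10² ⇒ 109 = 3² + 10².
  Combine using the Brahmagupta–Fibonacci identity (a² + b²)(c² + d²) = (ac − bd)² + (ad + bc)² = (ac + bd)² + (ad − bc)²:
  17 · 109 = 1853: from (1² + 4²)(3² + 10²), take (1·3 − 4·10, 1·10 + 4·3) = (3 − 40, 10 + 12) = (-37, 22); dropping signs (only squares matter) gives (37, 22); check 37² + 22² = 1369 + 484 = 1853 ✓.
  Scale by k = 3: (3·37, 3·22) = (111, 66).
Step 4: Order so x ≤ y and verify: 66² + 111² = 4356 + 12321 = 16677 = n. ✓

n = 16677 = 66² + 111² (one valid representation with x ≤ y).


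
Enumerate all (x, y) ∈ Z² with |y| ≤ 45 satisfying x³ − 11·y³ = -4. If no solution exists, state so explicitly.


The equation is x³ - 11y³ = -4. For fixed y, x³ = 11·y³ − 4, so a solution requires the RHS to be a perfect cube.
Strategy: iterate y from -45 to 45, compute RHS = 11·y³ − 4, and check whether it is a (positive or negative) perfect cube.
Check small values of y:
  y = 0: RHS = -4 is not a perfect cube.
  y = 1: RHS = 7 is not a perfect cube.
  y = -1: RHS = -15 is not a perfect cube.
  y = 2: RHS = 84 is not a perfect cube.
  y = -2: RHS = -92 is not a perfect cube.
  y = 3: RHS = 293 is not a perfect cube.
  y = -3: RHS = -301 is not a perfect cube.
Continuing the search up to |y| = 45 finds no solutions either.
No (x, y) in the scanned range satisfies the equation.

No integer solutions with |y| ≤ 45.


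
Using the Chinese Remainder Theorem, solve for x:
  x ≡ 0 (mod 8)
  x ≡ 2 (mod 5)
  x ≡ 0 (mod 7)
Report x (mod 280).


Moduli 8, 5, 7 are pairwise coprime; by CRT there is a unique solution modulo M = 8 · 5 · 7 = 280.
Solve pairwise, accumulating the modulus:
  Start with x ≡ 0 (mod 8).
  Combine with x ≡ 2 (mod 5): since gcd(8, 5) = 1, we get a unique residue mod 40.
    Write x = 0 + 8·t and substitute into x ≡ 2 (mod 5): 8·t ≡ 2 − 0 = 2 (mod 5).
    Reduce coefficients mod 5: 3·t ≡ 2 (mod 5).
    The inverse of 3 mod 5 is 2 (since 3·2 = 6 = 1·5 + 1), so t ≡ 2·2 = 4 ≡ 4 (mod 5).
    Then x = 0 + 8·4 = 32, valid modulo lcm(8, 5) = 40: x ≡ 32 (mod 40).
  Combine with x ≡ 0 (mod 7): since gcd(40, 7) = 1, we get a unique residue mod 280.
    Write x = 32 + 40·t and substitute into x ≡ 0 (mod 7): 40·t ≡ 0 − 32 = -32 (mod 7).
    Reduce coefficients mod 7: 5·t ≡ 3 (mod 7).
    The inverse of 5 mod 7 is 3 (since 5·3 = 15 = 2·7 + 1), so t ≡ 3·3 = 9 ≡ 2 (mod 7).
    Then x = 32 + 40·2 = 112, valid modulo lcm(40, 7) = 280: x ≡ 112 (mod 280).
Verify: 112 mod 8 = 0 ✓, 112 mod 5 = 2 ✓, 112 mod 7 = 0 ✓.

x ≡ 112 (mod 280).


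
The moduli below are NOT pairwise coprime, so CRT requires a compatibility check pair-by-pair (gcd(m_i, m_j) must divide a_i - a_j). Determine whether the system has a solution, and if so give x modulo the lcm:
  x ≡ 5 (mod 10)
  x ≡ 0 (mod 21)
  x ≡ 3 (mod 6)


Moduli 10, 21, 6 are not pairwise coprime, so CRT works modulo lcm(m_i) when all pairwise compatibility conditions hold.
Pairwise compatibility: gcd(m_i, m_j) must divide a_i - a_j for every pair.
Merge one congruence at a time:
  Start: x ≡ 5 (mod 10).
  Combine with x ≡ 0 (mod 21): gcd(10, 21) = 1; 0 - 5 = -5, which IS divisible by 1, so compatible.
    Write x = 5 + 10·t and substitute into x ≡ 0 (mod 21): 10·t ≡ 0 − 5 = -5 (mod 21).
    Reduce coefficients mod 21: 10·t ≡ 16 (mod 21).
    The inverse of 10 mod 21 is 19 (since 10·19 = 190 = 9·21 + 1), so t ≡ 19·16 = 304 ≡ 10 (mod 21).
    Then x = 5 + 10·10 = 105, valid modulo lcm(10, 21) = 210: x ≡ 105 (mod 210).
  Combine with x ≡ 3 (mod 6): gcd(210, 6) = 6; 3 - 105 = -102, which IS divisible by 6, so compatible.
    Write x = 105 + 210·t and substitute into x ≡ 3 (mod 6): 210·t ≡ 3 − 105 = -102 (mod 6).
    Divide the congruence (and modulus) by g = 6: 35·t ≡ -17 (mod 1).
    Modulo 1 every t works; take t = 0.
    Then x = 105 + 210·0 = 105, valid modulo lcm(210, 6) = 210: x ≡ 105 (mod 210).
Verify: 105 mod 10 = 5, 105 mod 21 = 0, 105 mod 6 = 3.

x ≡ 105 (mod 210).
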